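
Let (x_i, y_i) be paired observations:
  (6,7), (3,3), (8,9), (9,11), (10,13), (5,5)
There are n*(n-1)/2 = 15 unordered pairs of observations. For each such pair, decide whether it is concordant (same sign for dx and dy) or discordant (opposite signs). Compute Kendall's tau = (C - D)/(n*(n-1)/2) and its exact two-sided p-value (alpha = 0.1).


Step 1: Enumerate the 15 unordered pairs (i,j) with i<j and classify each by sign(x_j-x_i) * sign(y_j-y_i).
  (1,2):dx=-3,dy=-4->C; (1,3):dx=+2,dy=+2->C; (1,4):dx=+3,dy=+4->C; (1,5):dx=+4,dy=+6->C
  (1,6):dx=-1,dy=-2->C; (2,3):dx=+5,dy=+6->C; (2,4):dx=+6,dy=+8->C; (2,5):dx=+7,dy=+10->C
  (2,6):dx=+2,dy=+2->C; (3,4):dx=+1,dy=+2->C; (3,5):dx=+2,dy=+4->C; (3,6):dx=-3,dy=-4->C
  (4,5):dx=+1,dy=+2->C; (4,6):dx=-4,dy=-6->C; (5,6):dx=-5,dy=-8->C
Step 2: C = 15, D = 0, total pairs = 15.
Step 3: tau = (C - D)/(n(n-1)/2) = (15 - 0)/15 = 1.000000.
Step 4: Exact two-sided p-value (enumerate n! = 720 permutations of y under H0): p = 0.002778.
Step 5: alpha = 0.1. reject H0.

tau_b = 1.0000 (C=15, D=0), p = 0.002778, reject H0.


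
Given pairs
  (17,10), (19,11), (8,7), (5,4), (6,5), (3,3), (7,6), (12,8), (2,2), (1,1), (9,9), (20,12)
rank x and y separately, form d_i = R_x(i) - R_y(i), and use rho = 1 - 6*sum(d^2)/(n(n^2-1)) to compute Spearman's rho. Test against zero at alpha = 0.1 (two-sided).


Step 1: Rank x and y separately (midranks; no ties here).
rank(x): 17->10, 19->11, 8->7, 5->4, 6->5, 3->3, 7->6, 12->9, 2->2, 1->1, 9->8, 20->12
rank(y): 10->10, 11->11, 7->7, 4->4, 5->5, 3->3, 6->6, 8->8, 2->2, 1->1, 9->9, 12->12
Step 2: d_i = R_x(i) - R_y(i); compute d_i^2.
  (10-10)^2=0, (11-11)^2=0, (7-7)^2=0, (4-4)^2=0, (5-5)^2=0, (3-3)^2=0, (6-6)^2=0, (9-8)^2=1, (2-2)^2=0, (1-1)^2=0, (8-9)^2=1, (12-12)^2=0
sum(d^2) = 2.
Step 3: rho = 1 - 6*2 / (12*(12^2 - 1)) = 1 - 12/1716 = 0.993007.
Step 4: Under H0, t = rho * sqrt((n-2)/(1-rho^2)) = 26.5990 ~ t(10).
Step 5: Two-sided p-value from the t-distribution with 10 df = 0.000000.
Step 6: alpha = 0.1. reject H0.

rho = 0.9930, p = 0.000000, reject H0 at alpha = 0.1.


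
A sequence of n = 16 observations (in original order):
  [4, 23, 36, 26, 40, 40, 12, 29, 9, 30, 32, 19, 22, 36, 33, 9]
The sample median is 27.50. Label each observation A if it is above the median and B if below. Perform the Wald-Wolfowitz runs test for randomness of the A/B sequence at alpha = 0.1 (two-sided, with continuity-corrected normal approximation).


Step 1: Compute median = 27.50; label A = above, B = below.
Labels in order: BBABAABABAABBAAB  (n_A = 8, n_B = 8)
Step 2: Count runs R = 11.
Step 3: Under H0 (random ordering), E[R] = 2*n_A*n_B/(n_A+n_B) + 1 = 2*8*8/16 + 1 = 9.0000.
        Var[R] = 2*n_A*n_B*(2*n_A*n_B - n_A - n_B) / ((n_A+n_B)^2 * (n_A+n_B-1)) = 14336/3840 = 3.7333.
        SD[R] = 1.9322.
Step 4: Continuity-corrected z = (R - 0.5 - E[R]) / SD[R] = (11 - 0.5 - 9.0000) / 1.9322 = 0.7763.
Step 5: Two-sided p-value via normal approximation = 2*(1 - Phi(|z|)) = 0.437558.
Step 6: alpha = 0.1. fail to reject H0.

R = 11, z = 0.7763, p = 0.437558, fail to reject H0.


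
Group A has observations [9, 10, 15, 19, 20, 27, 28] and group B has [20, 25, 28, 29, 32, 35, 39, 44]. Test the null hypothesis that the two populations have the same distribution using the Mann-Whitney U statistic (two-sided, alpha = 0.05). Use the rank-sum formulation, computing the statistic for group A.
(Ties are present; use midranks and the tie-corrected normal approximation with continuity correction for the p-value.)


Step 1: Combine and sort all 15 observations; assign midranks.
sorted (value, group): (9,X), (10,X), (15,X), (19,X), (20,X), (20,Y), (25,Y), (27,X), (28,X), (28,Y), (29,Y), (32,Y), (35,Y), (39,Y), (44,Y)
ranks: 9->1, 10->2, 15->3, 19->4, 20->5.5, 20->5.5, 25->7, 27->8, 28->9.5, 28->9.5, 29->11, 32->12, 35->13, 39->14, 44->15
Step 2: Rank sum for X: R1 = 1 + 2 + 3 + 4 + 5.5 + 8 + 9.5 = 33.
Step 3: U_X = R1 - n1(n1+1)/2 = 33 - 7*8/2 = 33 - 28 = 5.
       U_Y = n1*n2 - U_X = 56 - 5 = 51.
Step 4: Ties are present, so use the tie-corrected normal approximation (with continuity correction) for the p-value.
Step 5: p-value = 0.009093; compare to alpha = 0.05. reject H0.

U_X = 5, p = 0.009093, reject H0 at alpha = 0.05.


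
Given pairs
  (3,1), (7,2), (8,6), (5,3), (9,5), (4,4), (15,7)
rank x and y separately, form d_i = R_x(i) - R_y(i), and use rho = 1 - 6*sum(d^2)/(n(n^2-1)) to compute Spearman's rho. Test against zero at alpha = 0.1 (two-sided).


Step 1: Rank x and y separately (midranks; no ties here).
rank(x): 3->1, 7->4, 8->5, 5->3, 9->6, 4->2, 15->7
rank(y): 1->1, 2->2, 6->6, 3->3, 5->5, 4->4, 7->7
Step 2: d_i = R_x(i) - R_y(i); compute d_i^2.
  (1-1)^2=0, (4-2)^2=4, (5-6)^2=1, (3-3)^2=0, (6-5)^2=1, (2-4)^2=4, (7-7)^2=0
sum(d^2) = 10.
Step 3: rho = 1 - 6*10 / (7*(7^2 - 1)) = 1 - 60/336 = 0.821429.
Step 4: Under H0, t = rho * sqrt((n-2)/(1-rho^2)) = 3.2206 ~ t(5).
Step 5: Two-sided p-value from the t-distribution with 5 df = 0.023449.
Step 6: alpha = 0.1. reject H0.

rho = 0.8214, p = 0.023449, reject H0 at alpha = 0.1.


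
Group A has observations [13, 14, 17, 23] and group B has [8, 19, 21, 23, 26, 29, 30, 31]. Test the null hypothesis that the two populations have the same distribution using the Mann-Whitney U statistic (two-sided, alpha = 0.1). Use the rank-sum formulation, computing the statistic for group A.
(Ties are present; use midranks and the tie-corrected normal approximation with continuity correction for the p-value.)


Step 1: Combine and sort all 12 observations; assign midranks.
sorted (value, group): (8,Y), (13,X), (14,X), (17,X), (19,Y), (21,Y), (23,X), (23,Y), (26,Y), (29,Y), (30,Y), (31,Y)
ranks: 8->1, 13->2, 14->3, 17->4, 19->5, 21->6, 23->7.5, 23->7.5, 26->9, 29->10, 30->11, 31->12
Step 2: Rank sum for X: R1 = 2 + 3 + 4 + 7.5 = 16.5.
Step 3: U_X = R1 - n1(n1+1)/2 = 16.5 - 4*5/2 = 16.5 - 10 = 6.5.
       U_Y = n1*n2 - U_X = 32 - 6.5 = 25.5.
Step 4: Ties are present, so use the tie-corrected normal approximation (with continuity correction) for the p-value.
Step 5: p-value = 0.125707; compare to alpha = 0.1. fail to reject H0.

U_X = 6.5, p = 0.125707, fail to reject H0 at alpha = 0.1.


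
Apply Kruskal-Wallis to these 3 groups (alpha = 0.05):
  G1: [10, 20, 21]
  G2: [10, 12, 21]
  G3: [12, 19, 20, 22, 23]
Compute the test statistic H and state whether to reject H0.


Step 1: Combine all N = 11 observations and assign midranks.
sorted (value, group, rank): (10,G1,1.5), (10,G2,1.5), (12,G2,3.5), (12,G3,3.5), (19,G3,5), (20,G1,6.5), (20,G3,6.5), (21,G1,8.5), (21,G2,8.5), (22,G3,10), (23,G3,11)
Step 2: Sum ranks within each group.
R_1 = 16.5 (n_1 = 3)
R_2 = 13.5 (n_2 = 3)
R_3 = 36 (n_3 = 5)
Step 3: H = 12/(N(N+1)) * sum(R_i^2/n_i) - 3(N+1)
     = 12/(11*12) * (16.5^2/3 + 13.5^2/3 + 36^2/5) - 3*12
     = 0.090909 * 410.7 - 36
     = 1.336364.
Step 4: Ties present; correction factor C = 1 - 24/(11^3 - 11) = 0.981818. Corrected H = 1.336364 / 0.981818 = 1.361111.
Step 5: Under H0, H ~ chi^2(2); p-value = 0.506336.
Step 6: alpha = 0.05. fail to reject H0.

H = 1.3611, df = 2, p = 0.506336, fail to reject H0.


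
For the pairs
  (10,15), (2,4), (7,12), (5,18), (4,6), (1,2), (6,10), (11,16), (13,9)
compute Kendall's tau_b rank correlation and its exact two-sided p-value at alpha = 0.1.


Step 1: Enumerate the 36 unordered pairs (i,j) with i<j and classify each by sign(x_j-x_i) * sign(y_j-y_i).
  (1,2):dx=-8,dy=-11->C; (1,3):dx=-3,dy=-3->C; (1,4):dx=-5,dy=+3->D; (1,5):dx=-6,dy=-9->C
  (1,6):dx=-9,dy=-13->C; (1,7):dx=-4,dy=-5->C; (1,8):dx=+1,dy=+1->C; (1,9):dx=+3,dy=-6->D
  (2,3):dx=+5,dy=+8->C; (2,4):dx=+3,dy=+14->C; (2,5):dx=+2,dy=+2->C; (2,6):dx=-1,dy=-2->C
  (2,7):dx=+4,dy=+6->C; (2,8):dx=+9,dy=+12->C; (2,9):dx=+11,dy=+5->C; (3,4):dx=-2,dy=+6->D
  (3,5):dx=-3,dy=-6->C; (3,6):dx=-6,dy=-10->C; (3,7):dx=-1,dy=-2->C; (3,8):dx=+4,dy=+4->C
  (3,9):dx=+6,dy=-3->D; (4,5):dx=-1,dy=-12->C; (4,6):dx=-4,dy=-16->C; (4,7):dx=+1,dy=-8->D
  (4,8):dx=+6,dy=-2->D; (4,9):dx=+8,dy=-9->D; (5,6):dx=-3,dy=-4->C; (5,7):dx=+2,dy=+4->C
  (5,8):dx=+7,dy=+10->C; (5,9):dx=+9,dy=+3->C; (6,7):dx=+5,dy=+8->C; (6,8):dx=+10,dy=+14->C
  (6,9):dx=+12,dy=+7->C; (7,8):dx=+5,dy=+6->C; (7,9):dx=+7,dy=-1->D; (8,9):dx=+2,dy=-7->D
Step 2: C = 27, D = 9, total pairs = 36.
Step 3: tau = (C - D)/(n(n-1)/2) = (27 - 9)/36 = 0.500000.
Step 4: Exact two-sided p-value (enumerate n! = 362880 permutations of y under H0): p = 0.075176.
Step 5: alpha = 0.1. reject H0.

tau_b = 0.5000 (C=27, D=9), p = 0.075176, reject H0.


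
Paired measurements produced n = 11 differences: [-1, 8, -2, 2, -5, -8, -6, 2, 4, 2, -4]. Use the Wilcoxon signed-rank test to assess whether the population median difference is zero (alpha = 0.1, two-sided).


Step 1: Drop any zero differences (none here) and take |d_i|.
|d| = [1, 8, 2, 2, 5, 8, 6, 2, 4, 2, 4]
Step 2: Midrank |d_i| (ties get averaged ranks).
ranks: |1|->1, |8|->10.5, |2|->3.5, |2|->3.5, |5|->8, |8|->10.5, |6|->9, |2|->3.5, |4|->6.5, |2|->3.5, |4|->6.5
Step 3: Attach original signs; sum ranks with positive sign and with negative sign.
W+ = 10.5 + 3.5 + 3.5 + 6.5 + 3.5 = 27.5
W- = 1 + 3.5 + 8 + 10.5 + 9 + 6.5 = 38.5
(Check: W+ + W- = 66 should equal n(n+1)/2 = 66.)
Step 4: Test statistic W = min(W+, W-) = 27.5.
Step 5: Ties in |d|, so use the tie-corrected normal approximation.
        E[W] = n(n+1)/4 = 11*12/4 = 33.
        Tie groups: |d|=2 (t=4), |d|=4 (t=2), |d|=8 (t=2); sum(t^3 - t) = 72.
        Var[W] = n(n+1)(2n+1)/24 - sum(t^3-t)/48 = 3036/24 - 72/48 = 125.
        z = (W - E[W]) / sqrt(Var[W]) = (27.5 - 33) / 11.1803 = -0.4919.
        Two-sided p = 2*Phi(z) = 0.622765.
Step 6: alpha = 0.1. fail to reject H0.

W+ = 27.5, W- = 38.5, W = min = 27.5, p = 0.622765, fail to reject H0.


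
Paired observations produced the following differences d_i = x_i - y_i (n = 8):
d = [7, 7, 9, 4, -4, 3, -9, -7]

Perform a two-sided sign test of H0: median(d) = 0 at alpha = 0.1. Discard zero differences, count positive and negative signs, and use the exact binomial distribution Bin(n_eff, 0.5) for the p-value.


Step 1: Discard zero differences. Original n = 8; n_eff = number of nonzero differences = 8.
Nonzero differences (with sign): +7, +7, +9, +4, -4, +3, -9, -7
Step 2: Count signs: positive = 5, negative = 3.
Step 3: Under H0: P(positive) = 0.5, so the number of positives S ~ Bin(8, 0.5).
Step 4: Two-sided exact p-value = sum of Bin(8,0.5) probabilities at or below the observed probability = 0.726562.
Step 5: alpha = 0.1. fail to reject H0.

n_eff = 8, pos = 5, neg = 3, p = 0.726562, fail to reject H0.


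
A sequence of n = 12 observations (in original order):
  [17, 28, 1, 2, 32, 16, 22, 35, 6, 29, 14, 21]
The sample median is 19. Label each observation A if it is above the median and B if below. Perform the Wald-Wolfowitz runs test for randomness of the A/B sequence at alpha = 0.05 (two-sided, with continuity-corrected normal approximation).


Step 1: Compute median = 19; label A = above, B = below.
Labels in order: BABBABAABABA  (n_A = 6, n_B = 6)
Step 2: Count runs R = 10.
Step 3: Under H0 (random ordering), E[R] = 2*n_A*n_B/(n_A+n_B) + 1 = 2*6*6/12 + 1 = 7.0000.
        Var[R] = 2*n_A*n_B*(2*n_A*n_B - n_A - n_B) / ((n_A+n_B)^2 * (n_A+n_B-1)) = 4320/1584 = 2.7273.
        SD[R] = 1.6514.
Step 4: Continuity-corrected z = (R - 0.5 - E[R]) / SD[R] = (10 - 0.5 - 7.0000) / 1.6514 = 1.5138.
Step 5: Two-sided p-value via normal approximation = 2*(1 - Phi(|z|)) = 0.130070.
Step 6: alpha = 0.05. fail to reject H0.

R = 10, z = 1.5138, p = 0.130070, fail to reject H0.


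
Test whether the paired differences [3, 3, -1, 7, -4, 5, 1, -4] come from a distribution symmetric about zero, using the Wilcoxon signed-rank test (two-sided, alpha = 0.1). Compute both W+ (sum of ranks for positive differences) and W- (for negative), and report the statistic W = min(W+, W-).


Step 1: Drop any zero differences (none here) and take |d_i|.
|d| = [3, 3, 1, 7, 4, 5, 1, 4]
Step 2: Midrank |d_i| (ties get averaged ranks).
ranks: |3|->3.5, |3|->3.5, |1|->1.5, |7|->8, |4|->5.5, |5|->7, |1|->1.5, |4|->5.5
Step 3: Attach original signs; sum ranks with positive sign and with negative sign.
W+ = 3.5 + 3.5 + 8 + 7 + 1.5 = 23.5
W- = 1.5 + 5.5 + 5.5 = 12.5
(Check: W+ + W- = 36 should equal n(n+1)/2 = 36.)
Step 4: Test statistic W = min(W+, W-) = 12.5.
Step 5: Ties in |d|, so use the tie-corrected normal approximation.
        E[W] = n(n+1)/4 = 8*9/4 = 18.
        Tie groups: |d|=1 (t=2), |d|=3 (t=2), |d|=4 (t=2); sum(t^3 - t) = 18.
        Var[W] = n(n+1)(2n+1)/24 - sum(t^3-t)/48 = 1224/24 - 18/48 = 50.625.
        z = (W - E[W]) / sqrt(Var[W]) = (12.5 - 18) / 7.1151 = -0.7730.
        Two-sided p = 2*Phi(z) = 0.439522.
Step 6: alpha = 0.1. fail to reject H0.

W+ = 23.5, W- = 12.5, W = min = 12.5, p = 0.439522, fail to reject H0.


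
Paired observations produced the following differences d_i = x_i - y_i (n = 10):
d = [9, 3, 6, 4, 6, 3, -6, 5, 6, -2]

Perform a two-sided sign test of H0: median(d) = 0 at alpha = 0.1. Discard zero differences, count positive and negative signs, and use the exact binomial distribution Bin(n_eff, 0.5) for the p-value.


Step 1: Discard zero differences. Original n = 10; n_eff = number of nonzero differences = 10.
Nonzero differences (with sign): +9, +3, +6, +4, +6, +3, -6, +5, +6, -2
Step 2: Count signs: positive = 8, negative = 2.
Step 3: Under H0: P(positive) = 0.5, so the number of positives S ~ Bin(10, 0.5).
Step 4: Two-sided exact p-value = sum of Bin(10,0.5) probabilities at or below the observed probability = 0.109375.
Step 5: alpha = 0.1. fail to reject H0.

n_eff = 10, pos = 8, neg = 2, p = 0.109375, fail to reject H0.


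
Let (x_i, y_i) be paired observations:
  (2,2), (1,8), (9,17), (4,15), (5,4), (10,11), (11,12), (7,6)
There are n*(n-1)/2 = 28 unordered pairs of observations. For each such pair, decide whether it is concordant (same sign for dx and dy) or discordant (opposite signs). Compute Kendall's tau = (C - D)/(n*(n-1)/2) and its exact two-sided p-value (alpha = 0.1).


Step 1: Enumerate the 28 unordered pairs (i,j) with i<j and classify each by sign(x_j-x_i) * sign(y_j-y_i).
  (1,2):dx=-1,dy=+6->D; (1,3):dx=+7,dy=+15->C; (1,4):dx=+2,dy=+13->C; (1,5):dx=+3,dy=+2->C
  (1,6):dx=+8,dy=+9->C; (1,7):dx=+9,dy=+10->C; (1,8):dx=+5,dy=+4->C; (2,3):dx=+8,dy=+9->C
  (2,4):dx=+3,dy=+7->C; (2,5):dx=+4,dy=-4->D; (2,6):dx=+9,dy=+3->C; (2,7):dx=+10,dy=+4->C
  (2,8):dx=+6,dy=-2->D; (3,4):dx=-5,dy=-2->C; (3,5):dx=-4,dy=-13->C; (3,6):dx=+1,dy=-6->D
  (3,7):dx=+2,dy=-5->D; (3,8):dx=-2,dy=-11->C; (4,5):dx=+1,dy=-11->D; (4,6):dx=+6,dy=-4->D
  (4,7):dx=+7,dy=-3->D; (4,8):dx=+3,dy=-9->D; (5,6):dx=+5,dy=+7->C; (5,7):dx=+6,dy=+8->C
  (5,8):dx=+2,dy=+2->C; (6,7):dx=+1,dy=+1->C; (6,8):dx=-3,dy=-5->C; (7,8):dx=-4,dy=-6->C
Step 2: C = 19, D = 9, total pairs = 28.
Step 3: tau = (C - D)/(n(n-1)/2) = (19 - 9)/28 = 0.357143.
Step 4: Exact two-sided p-value (enumerate n! = 40320 permutations of y under H0): p = 0.275099.
Step 5: alpha = 0.1. fail to reject H0.

tau_b = 0.3571 (C=19, D=9), p = 0.275099, fail to reject H0.


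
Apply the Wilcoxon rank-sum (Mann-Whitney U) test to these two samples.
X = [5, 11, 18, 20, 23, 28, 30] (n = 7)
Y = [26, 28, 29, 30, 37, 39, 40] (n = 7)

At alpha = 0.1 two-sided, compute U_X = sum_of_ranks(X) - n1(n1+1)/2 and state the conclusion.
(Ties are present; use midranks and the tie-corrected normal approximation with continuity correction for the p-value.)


Step 1: Combine and sort all 14 observations; assign midranks.
sorted (value, group): (5,X), (11,X), (18,X), (20,X), (23,X), (26,Y), (28,X), (28,Y), (29,Y), (30,X), (30,Y), (37,Y), (39,Y), (40,Y)
ranks: 5->1, 11->2, 18->3, 20->4, 23->5, 26->6, 28->7.5, 28->7.5, 29->9, 30->10.5, 30->10.5, 37->12, 39->13, 40->14
Step 2: Rank sum for X: R1 = 1 + 2 + 3 + 4 + 5 + 7.5 + 10.5 = 33.
Step 3: U_X = R1 - n1(n1+1)/2 = 33 - 7*8/2 = 33 - 28 = 5.
       U_Y = n1*n2 - U_X = 49 - 5 = 44.
Step 4: Ties are present, so use the tie-corrected normal approximation (with continuity correction) for the p-value.
Step 5: p-value = 0.014971; compare to alpha = 0.1. reject H0.

U_X = 5, p = 0.014971, reject H0 at alpha = 0.1.


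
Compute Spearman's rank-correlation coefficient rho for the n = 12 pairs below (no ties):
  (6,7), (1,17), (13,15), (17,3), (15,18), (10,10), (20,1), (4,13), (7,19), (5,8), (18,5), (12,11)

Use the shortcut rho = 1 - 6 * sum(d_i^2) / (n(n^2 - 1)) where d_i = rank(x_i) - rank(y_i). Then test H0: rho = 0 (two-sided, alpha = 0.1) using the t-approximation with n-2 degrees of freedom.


Step 1: Rank x and y separately (midranks; no ties here).
rank(x): 6->4, 1->1, 13->8, 17->10, 15->9, 10->6, 20->12, 4->2, 7->5, 5->3, 18->11, 12->7
rank(y): 7->4, 17->10, 15->9, 3->2, 18->11, 10->6, 1->1, 13->8, 19->12, 8->5, 5->3, 11->7
Step 2: d_i = R_x(i) - R_y(i); compute d_i^2.
  (4-4)^2=0, (1-10)^2=81, (8-9)^2=1, (10-2)^2=64, (9-11)^2=4, (6-6)^2=0, (12-1)^2=121, (2-8)^2=36, (5-12)^2=49, (3-5)^2=4, (11-3)^2=64, (7-7)^2=0
sum(d^2) = 424.
Step 3: rho = 1 - 6*424 / (12*(12^2 - 1)) = 1 - 2544/1716 = -0.482517.
Step 4: Under H0, t = rho * sqrt((n-2)/(1-rho^2)) = -1.7421 ~ t(10).
Step 5: Two-sided p-value from the t-distribution with 10 df = 0.112109.
Step 6: alpha = 0.1. fail to reject H0.

rho = -0.4825, p = 0.112109, fail to reject H0 at alpha = 0.1.


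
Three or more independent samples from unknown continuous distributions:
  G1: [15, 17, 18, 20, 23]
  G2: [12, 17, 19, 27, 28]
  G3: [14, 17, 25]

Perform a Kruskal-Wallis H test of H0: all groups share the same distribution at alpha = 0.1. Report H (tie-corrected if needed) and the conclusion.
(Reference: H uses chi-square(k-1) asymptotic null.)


Step 1: Combine all N = 13 observations and assign midranks.
sorted (value, group, rank): (12,G2,1), (14,G3,2), (15,G1,3), (17,G1,5), (17,G2,5), (17,G3,5), (18,G1,7), (19,G2,8), (20,G1,9), (23,G1,10), (25,G3,11), (27,G2,12), (28,G2,13)
Step 2: Sum ranks within each group.
R_1 = 34 (n_1 = 5)
R_2 = 39 (n_2 = 5)
R_3 = 18 (n_3 = 3)
Step 3: H = 12/(N(N+1)) * sum(R_i^2/n_i) - 3(N+1)
     = 12/(13*14) * (34^2/5 + 39^2/5 + 18^2/3) - 3*14
     = 0.065934 * 643.4 - 42
     = 0.421978.
Step 4: Ties present; correction factor C = 1 - 24/(13^3 - 13) = 0.989011. Corrected H = 0.421978 / 0.989011 = 0.426667.
Step 5: Under H0, H ~ chi^2(2); p-value = 0.807887.
Step 6: alpha = 0.1. fail to reject H0.

H = 0.4267, df = 2, p = 0.807887, fail to reject H0.


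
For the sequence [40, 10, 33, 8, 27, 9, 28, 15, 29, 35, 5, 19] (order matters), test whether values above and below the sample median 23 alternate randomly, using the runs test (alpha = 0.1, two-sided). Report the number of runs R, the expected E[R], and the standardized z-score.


Step 1: Compute median = 23; label A = above, B = below.
Labels in order: ABABABABAABB  (n_A = 6, n_B = 6)
Step 2: Count runs R = 10.
Step 3: Under H0 (random ordering), E[R] = 2*n_A*n_B/(n_A+n_B) + 1 = 2*6*6/12 + 1 = 7.0000.
        Var[R] = 2*n_A*n_B*(2*n_A*n_B - n_A - n_B) / ((n_A+n_B)^2 * (n_A+n_B-1)) = 4320/1584 = 2.7273.
        SD[R] = 1.6514.
Step 4: Continuity-corrected z = (R - 0.5 - E[R]) / SD[R] = (10 - 0.5 - 7.0000) / 1.6514 = 1.5138.
Step 5: Two-sided p-value via normal approximation = 2*(1 - Phi(|z|)) = 0.130070.
Step 6: alpha = 0.1. fail to reject H0.

R = 10, z = 1.5138, p = 0.130070, fail to reject H0.


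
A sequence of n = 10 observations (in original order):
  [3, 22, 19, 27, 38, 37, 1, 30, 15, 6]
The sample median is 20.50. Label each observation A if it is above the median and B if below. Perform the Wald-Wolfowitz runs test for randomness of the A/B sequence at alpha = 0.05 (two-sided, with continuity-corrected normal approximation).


Step 1: Compute median = 20.50; label A = above, B = below.
Labels in order: BABAAABABB  (n_A = 5, n_B = 5)
Step 2: Count runs R = 7.
Step 3: Under H0 (random ordering), E[R] = 2*n_A*n_B/(n_A+n_B) + 1 = 2*5*5/10 + 1 = 6.0000.
        Var[R] = 2*n_A*n_B*(2*n_A*n_B - n_A - n_B) / ((n_A+n_B)^2 * (n_A+n_B-1)) = 2000/900 = 2.2222.
        SD[R] = 1.4907.
Step 4: Continuity-corrected z = (R - 0.5 - E[R]) / SD[R] = (7 - 0.5 - 6.0000) / 1.4907 = 0.3354.
Step 5: Two-sided p-value via normal approximation = 2*(1 - Phi(|z|)) = 0.737316.
Step 6: alpha = 0.05. fail to reject H0.

R = 7, z = 0.3354, p = 0.737316, fail to reject H0.


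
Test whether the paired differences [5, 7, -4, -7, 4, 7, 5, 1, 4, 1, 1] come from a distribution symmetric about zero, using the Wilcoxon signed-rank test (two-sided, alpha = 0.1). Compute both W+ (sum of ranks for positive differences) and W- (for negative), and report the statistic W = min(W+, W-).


Step 1: Drop any zero differences (none here) and take |d_i|.
|d| = [5, 7, 4, 7, 4, 7, 5, 1, 4, 1, 1]
Step 2: Midrank |d_i| (ties get averaged ranks).
ranks: |5|->7.5, |7|->10, |4|->5, |7|->10, |4|->5, |7|->10, |5|->7.5, |1|->2, |4|->5, |1|->2, |1|->2
Step 3: Attach original signs; sum ranks with positive sign and with negative sign.
W+ = 7.5 + 10 + 5 + 10 + 7.5 + 2 + 5 + 2 + 2 = 51
W- = 5 + 10 = 15
(Check: W+ + W- = 66 should equal n(n+1)/2 = 66.)
Step 4: Test statistic W = min(W+, W-) = 15.
Step 5: Ties in |d|, so use the tie-corrected normal approximation.
        E[W] = n(n+1)/4 = 11*12/4 = 33.
        Tie groups: |d|=1 (t=3), |d|=4 (t=3), |d|=5 (t=2), |d|=7 (t=3); sum(t^3 - t) = 78.
        Var[W] = n(n+1)(2n+1)/24 - sum(t^3-t)/48 = 3036/24 - 78/48 = 124.875.
        z = (W - E[W]) / sqrt(Var[W]) = (15 - 33) / 11.1747 = -1.6108.
        Two-sided p = 2*Phi(z) = 0.107229.
Step 6: alpha = 0.1. fail to reject H0.

W+ = 51, W- = 15, W = min = 15, p = 0.107229, fail to reject H0.


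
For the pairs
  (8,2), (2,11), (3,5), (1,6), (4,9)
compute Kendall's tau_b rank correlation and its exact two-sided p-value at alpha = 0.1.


Step 1: Enumerate the 10 unordered pairs (i,j) with i<j and classify each by sign(x_j-x_i) * sign(y_j-y_i).
  (1,2):dx=-6,dy=+9->D; (1,3):dx=-5,dy=+3->D; (1,4):dx=-7,dy=+4->D; (1,5):dx=-4,dy=+7->D
  (2,3):dx=+1,dy=-6->D; (2,4):dx=-1,dy=-5->C; (2,5):dx=+2,dy=-2->D; (3,4):dx=-2,dy=+1->D
  (3,5):dx=+1,dy=+4->C; (4,5):dx=+3,dy=+3->C
Step 2: C = 3, D = 7, total pairs = 10.
Step 3: tau = (C - D)/(n(n-1)/2) = (3 - 7)/10 = -0.400000.
Step 4: Exact two-sided p-value (enumerate n! = 120 permutations of y under H0): p = 0.483333.
Step 5: alpha = 0.1. fail to reject H0.

tau_b = -0.4000 (C=3, D=7), p = 0.483333, fail to reject H0.


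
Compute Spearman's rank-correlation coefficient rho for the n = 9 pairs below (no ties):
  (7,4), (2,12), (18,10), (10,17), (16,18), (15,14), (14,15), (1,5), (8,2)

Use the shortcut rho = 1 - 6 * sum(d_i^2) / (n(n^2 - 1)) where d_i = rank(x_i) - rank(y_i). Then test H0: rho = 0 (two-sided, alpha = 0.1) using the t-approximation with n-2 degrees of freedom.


Step 1: Rank x and y separately (midranks; no ties here).
rank(x): 7->3, 2->2, 18->9, 10->5, 16->8, 15->7, 14->6, 1->1, 8->4
rank(y): 4->2, 12->5, 10->4, 17->8, 18->9, 14->6, 15->7, 5->3, 2->1
Step 2: d_i = R_x(i) - R_y(i); compute d_i^2.
  (3-2)^2=1, (2-5)^2=9, (9-4)^2=25, (5-8)^2=9, (8-9)^2=1, (7-6)^2=1, (6-7)^2=1, (1-3)^2=4, (4-1)^2=9
sum(d^2) = 60.
Step 3: rho = 1 - 6*60 / (9*(9^2 - 1)) = 1 - 360/720 = 0.500000.
Step 4: Under H0, t = rho * sqrt((n-2)/(1-rho^2)) = 1.5275 ~ t(7).
Step 5: Two-sided p-value from the t-distribution with 7 df = 0.170471.
Step 6: alpha = 0.1. fail to reject H0.

rho = 0.5000, p = 0.170471, fail to reject H0 at alpha = 0.1.


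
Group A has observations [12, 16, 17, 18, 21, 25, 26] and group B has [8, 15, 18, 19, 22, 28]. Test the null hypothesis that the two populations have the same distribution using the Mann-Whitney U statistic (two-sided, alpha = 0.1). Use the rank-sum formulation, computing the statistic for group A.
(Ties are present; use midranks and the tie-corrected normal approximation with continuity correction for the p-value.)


Step 1: Combine and sort all 13 observations; assign midranks.
sorted (value, group): (8,Y), (12,X), (15,Y), (16,X), (17,X), (18,X), (18,Y), (19,Y), (21,X), (22,Y), (25,X), (26,X), (28,Y)
ranks: 8->1, 12->2, 15->3, 16->4, 17->5, 18->6.5, 18->6.5, 19->8, 21->9, 22->10, 25->11, 26->12, 28->13
Step 2: Rank sum for X: R1 = 2 + 4 + 5 + 6.5 + 9 + 11 + 12 = 49.5.
Step 3: U_X = R1 - n1(n1+1)/2 = 49.5 - 7*8/2 = 49.5 - 28 = 21.5.
       U_Y = n1*n2 - U_X = 42 - 21.5 = 20.5.
Step 4: Ties are present, so use the tie-corrected normal approximation (with continuity correction) for the p-value.
Step 5: p-value = 1.000000; compare to alpha = 0.1. fail to reject H0.

U_X = 21.5, p = 1.000000, fail to reject H0 at alpha = 0.1.


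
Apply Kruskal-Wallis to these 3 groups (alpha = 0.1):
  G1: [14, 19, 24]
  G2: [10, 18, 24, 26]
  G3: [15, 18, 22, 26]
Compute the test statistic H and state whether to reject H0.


Step 1: Combine all N = 11 observations and assign midranks.
sorted (value, group, rank): (10,G2,1), (14,G1,2), (15,G3,3), (18,G2,4.5), (18,G3,4.5), (19,G1,6), (22,G3,7), (24,G1,8.5), (24,G2,8.5), (26,G2,10.5), (26,G3,10.5)
Step 2: Sum ranks within each group.
R_1 = 16.5 (n_1 = 3)
R_2 = 24.5 (n_2 = 4)
R_3 = 25 (n_3 = 4)
Step 3: H = 12/(N(N+1)) * sum(R_i^2/n_i) - 3(N+1)
     = 12/(11*12) * (16.5^2/3 + 24.5^2/4 + 25^2/4) - 3*12
     = 0.090909 * 397.062 - 36
     = 0.096591.
Step 4: Ties present; correction factor C = 1 - 18/(11^3 - 11) = 0.986364. Corrected H = 0.096591 / 0.986364 = 0.097926.
Step 5: Under H0, H ~ chi^2(2); p-value = 0.952216.
Step 6: alpha = 0.1. fail to reject H0.

H = 0.0979, df = 2, p = 0.952216, fail to reject H0.


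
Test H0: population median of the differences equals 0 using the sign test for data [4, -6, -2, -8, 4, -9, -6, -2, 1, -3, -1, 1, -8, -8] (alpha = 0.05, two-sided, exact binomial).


Step 1: Discard zero differences. Original n = 14; n_eff = number of nonzero differences = 14.
Nonzero differences (with sign): +4, -6, -2, -8, +4, -9, -6, -2, +1, -3, -1, +1, -8, -8
Step 2: Count signs: positive = 4, negative = 10.
Step 3: Under H0: P(positive) = 0.5, so the number of positives S ~ Bin(14, 0.5).
Step 4: Two-sided exact p-value = sum of Bin(14,0.5) probabilities at or below the observed probability = 0.179565.
Step 5: alpha = 0.05. fail to reject H0.

n_eff = 14, pos = 4, neg = 10, p = 0.179565, fail to reject H0.


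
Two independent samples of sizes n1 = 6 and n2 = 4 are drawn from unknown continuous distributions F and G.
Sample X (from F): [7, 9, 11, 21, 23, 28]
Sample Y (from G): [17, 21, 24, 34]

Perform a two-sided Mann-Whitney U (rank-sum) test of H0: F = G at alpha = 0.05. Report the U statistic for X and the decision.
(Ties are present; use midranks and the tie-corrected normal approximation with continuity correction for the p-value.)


Step 1: Combine and sort all 10 observations; assign midranks.
sorted (value, group): (7,X), (9,X), (11,X), (17,Y), (21,X), (21,Y), (23,X), (24,Y), (28,X), (34,Y)
ranks: 7->1, 9->2, 11->3, 17->4, 21->5.5, 21->5.5, 23->7, 24->8, 28->9, 34->10
Step 2: Rank sum for X: R1 = 1 + 2 + 3 + 5.5 + 7 + 9 = 27.5.
Step 3: U_X = R1 - n1(n1+1)/2 = 27.5 - 6*7/2 = 27.5 - 21 = 6.5.
       U_Y = n1*n2 - U_X = 24 - 6.5 = 17.5.
Step 4: Ties are present, so use the tie-corrected normal approximation (with continuity correction) for the p-value.
Step 5: p-value = 0.284958; compare to alpha = 0.05. fail to reject H0.

U_X = 6.5, p = 0.284958, fail to reject H0 at alpha = 0.05.


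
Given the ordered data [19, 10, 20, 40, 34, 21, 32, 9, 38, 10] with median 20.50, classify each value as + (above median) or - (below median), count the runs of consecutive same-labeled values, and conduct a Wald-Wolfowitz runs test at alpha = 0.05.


Step 1: Compute median = 20.50; label A = above, B = below.
Labels in order: BBBAAAABAB  (n_A = 5, n_B = 5)
Step 2: Count runs R = 5.
Step 3: Under H0 (random ordering), E[R] = 2*n_A*n_B/(n_A+n_B) + 1 = 2*5*5/10 + 1 = 6.0000.
        Var[R] = 2*n_A*n_B*(2*n_A*n_B - n_A - n_B) / ((n_A+n_B)^2 * (n_A+n_B-1)) = 2000/900 = 2.2222.
        SD[R] = 1.4907.
Step 4: Continuity-corrected z = (R + 0.5 - E[R]) / SD[R] = (5 + 0.5 - 6.0000) / 1.4907 = -0.3354.
Step 5: Two-sided p-value via normal approximation = 2*(1 - Phi(|z|)) = 0.737316.
Step 6: alpha = 0.05. fail to reject H0.

R = 5, z = -0.3354, p = 0.737316, fail to reject H0.


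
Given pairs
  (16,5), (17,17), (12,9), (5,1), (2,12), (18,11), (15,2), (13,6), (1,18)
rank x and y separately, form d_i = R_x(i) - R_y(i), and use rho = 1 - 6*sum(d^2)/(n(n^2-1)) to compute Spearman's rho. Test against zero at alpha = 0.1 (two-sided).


Step 1: Rank x and y separately (midranks; no ties here).
rank(x): 16->7, 17->8, 12->4, 5->3, 2->2, 18->9, 15->6, 13->5, 1->1
rank(y): 5->3, 17->8, 9->5, 1->1, 12->7, 11->6, 2->2, 6->4, 18->9
Step 2: d_i = R_x(i) - R_y(i); compute d_i^2.
  (7-3)^2=16, (8-8)^2=0, (4-5)^2=1, (3-1)^2=4, (2-7)^2=25, (9-6)^2=9, (6-2)^2=16, (5-4)^2=1, (1-9)^2=64
sum(d^2) = 136.
Step 3: rho = 1 - 6*136 / (9*(9^2 - 1)) = 1 - 816/720 = -0.133333.
Step 4: Under H0, t = rho * sqrt((n-2)/(1-rho^2)) = -0.3559 ~ t(7).
Step 5: Two-sided p-value from the t-distribution with 7 df = 0.732368.
Step 6: alpha = 0.1. fail to reject H0.

rho = -0.1333, p = 0.732368, fail to reject H0 at alpha = 0.1.


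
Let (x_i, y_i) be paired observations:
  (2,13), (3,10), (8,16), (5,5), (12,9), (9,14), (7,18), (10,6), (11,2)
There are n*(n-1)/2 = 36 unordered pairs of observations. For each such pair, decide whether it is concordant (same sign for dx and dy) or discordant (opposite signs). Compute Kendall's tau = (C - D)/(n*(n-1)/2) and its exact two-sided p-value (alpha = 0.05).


Step 1: Enumerate the 36 unordered pairs (i,j) with i<j and classify each by sign(x_j-x_i) * sign(y_j-y_i).
  (1,2):dx=+1,dy=-3->D; (1,3):dx=+6,dy=+3->C; (1,4):dx=+3,dy=-8->D; (1,5):dx=+10,dy=-4->D
  (1,6):dx=+7,dy=+1->C; (1,7):dx=+5,dy=+5->C; (1,8):dx=+8,dy=-7->D; (1,9):dx=+9,dy=-11->D
  (2,3):dx=+5,dy=+6->C; (2,4):dx=+2,dy=-5->D; (2,5):dx=+9,dy=-1->D; (2,6):dx=+6,dy=+4->C
  (2,7):dx=+4,dy=+8->C; (2,8):dx=+7,dy=-4->D; (2,9):dx=+8,dy=-8->D; (3,4):dx=-3,dy=-11->C
  (3,5):dx=+4,dy=-7->D; (3,6):dx=+1,dy=-2->D; (3,7):dx=-1,dy=+2->D; (3,8):dx=+2,dy=-10->D
  (3,9):dx=+3,dy=-14->D; (4,5):dx=+7,dy=+4->C; (4,6):dx=+4,dy=+9->C; (4,7):dx=+2,dy=+13->C
  (4,8):dx=+5,dy=+1->C; (4,9):dx=+6,dy=-3->D; (5,6):dx=-3,dy=+5->D; (5,7):dx=-5,dy=+9->D
  (5,8):dx=-2,dy=-3->C; (5,9):dx=-1,dy=-7->C; (6,7):dx=-2,dy=+4->D; (6,8):dx=+1,dy=-8->D
  (6,9):dx=+2,dy=-12->D; (7,8):dx=+3,dy=-12->D; (7,9):dx=+4,dy=-16->D; (8,9):dx=+1,dy=-4->D
Step 2: C = 13, D = 23, total pairs = 36.
Step 3: tau = (C - D)/(n(n-1)/2) = (13 - 23)/36 = -0.277778.
Step 4: Exact two-sided p-value (enumerate n! = 362880 permutations of y under H0): p = 0.358488.
Step 5: alpha = 0.05. fail to reject H0.

tau_b = -0.2778 (C=13, D=23), p = 0.358488, fail to reject H0.


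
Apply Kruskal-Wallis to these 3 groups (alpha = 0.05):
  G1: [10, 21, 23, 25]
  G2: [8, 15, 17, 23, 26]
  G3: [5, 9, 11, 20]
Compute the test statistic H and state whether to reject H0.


Step 1: Combine all N = 13 observations and assign midranks.
sorted (value, group, rank): (5,G3,1), (8,G2,2), (9,G3,3), (10,G1,4), (11,G3,5), (15,G2,6), (17,G2,7), (20,G3,8), (21,G1,9), (23,G1,10.5), (23,G2,10.5), (25,G1,12), (26,G2,13)
Step 2: Sum ranks within each group.
R_1 = 35.5 (n_1 = 4)
R_2 = 38.5 (n_2 = 5)
R_3 = 17 (n_3 = 4)
Step 3: H = 12/(N(N+1)) * sum(R_i^2/n_i) - 3(N+1)
     = 12/(13*14) * (35.5^2/4 + 38.5^2/5 + 17^2/4) - 3*14
     = 0.065934 * 683.763 - 42
     = 3.083242.
Step 4: Ties present; correction factor C = 1 - 6/(13^3 - 13) = 0.997253. Corrected H = 3.083242 / 0.997253 = 3.091736.
Step 5: Under H0, H ~ chi^2(2); p-value = 0.213127.
Step 6: alpha = 0.05. fail to reject H0.

H = 3.0917, df = 2, p = 0.213127, fail to reject H0.


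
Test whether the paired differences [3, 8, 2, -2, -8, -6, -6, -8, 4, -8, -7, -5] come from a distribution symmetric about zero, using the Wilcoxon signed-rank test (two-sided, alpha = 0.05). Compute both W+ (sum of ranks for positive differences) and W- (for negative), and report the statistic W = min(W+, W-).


Step 1: Drop any zero differences (none here) and take |d_i|.
|d| = [3, 8, 2, 2, 8, 6, 6, 8, 4, 8, 7, 5]
Step 2: Midrank |d_i| (ties get averaged ranks).
ranks: |3|->3, |8|->10.5, |2|->1.5, |2|->1.5, |8|->10.5, |6|->6.5, |6|->6.5, |8|->10.5, |4|->4, |8|->10.5, |7|->8, |5|->5
Step 3: Attach original signs; sum ranks with positive sign and with negative sign.
W+ = 3 + 10.5 + 1.5 + 4 = 19
W- = 1.5 + 10.5 + 6.5 + 6.5 + 10.5 + 10.5 + 8 + 5 = 59
(Check: W+ + W- = 78 should equal n(n+1)/2 = 78.)
Step 4: Test statistic W = min(W+, W-) = 19.
Step 5: Ties in |d|, so use the tie-corrected normal approximation.
        E[W] = n(n+1)/4 = 12*13/4 = 39.
        Tie groups: |d|=2 (t=2), |d|=6 (t=2), |d|=8 (t=4); sum(t^3 - t) = 72.
        Var[W] = n(n+1)(2n+1)/24 - sum(t^3-t)/48 = 3900/24 - 72/48 = 161.
        z = (W - E[W]) / sqrt(Var[W]) = (19 - 39) / 12.6886 = -1.5762.
        Two-sided p = 2*Phi(z) = 0.114975.
Step 6: alpha = 0.05. fail to reject H0.

W+ = 19, W- = 59, W = min = 19, p = 0.114975, fail to reject H0.


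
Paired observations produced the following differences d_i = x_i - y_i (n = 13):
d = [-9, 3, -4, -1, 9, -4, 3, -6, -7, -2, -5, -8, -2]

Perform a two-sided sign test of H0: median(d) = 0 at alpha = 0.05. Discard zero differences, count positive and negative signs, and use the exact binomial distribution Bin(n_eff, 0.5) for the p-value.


Step 1: Discard zero differences. Original n = 13; n_eff = number of nonzero differences = 13.
Nonzero differences (with sign): -9, +3, -4, -1, +9, -4, +3, -6, -7, -2, -5, -8, -2
Step 2: Count signs: positive = 3, negative = 10.
Step 3: Under H0: P(positive) = 0.5, so the number of positives S ~ Bin(13, 0.5).
Step 4: Two-sided exact p-value = sum of Bin(13,0.5) probabilities at or below the observed probability = 0.092285.
Step 5: alpha = 0.05. fail to reject H0.

n_eff = 13, pos = 3, neg = 10, p = 0.092285, fail to reject H0.


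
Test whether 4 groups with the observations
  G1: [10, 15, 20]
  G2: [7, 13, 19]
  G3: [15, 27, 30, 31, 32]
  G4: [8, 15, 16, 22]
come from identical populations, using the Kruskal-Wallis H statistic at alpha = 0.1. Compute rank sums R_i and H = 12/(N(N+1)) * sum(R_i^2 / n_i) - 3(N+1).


Step 1: Combine all N = 15 observations and assign midranks.
sorted (value, group, rank): (7,G2,1), (8,G4,2), (10,G1,3), (13,G2,4), (15,G1,6), (15,G3,6), (15,G4,6), (16,G4,8), (19,G2,9), (20,G1,10), (22,G4,11), (27,G3,12), (30,G3,13), (31,G3,14), (32,G3,15)
Step 2: Sum ranks within each group.
R_1 = 19 (n_1 = 3)
R_2 = 14 (n_2 = 3)
R_3 = 60 (n_3 = 5)
R_4 = 27 (n_4 = 4)
Step 3: H = 12/(N(N+1)) * sum(R_i^2/n_i) - 3(N+1)
     = 12/(15*16) * (19^2/3 + 14^2/3 + 60^2/5 + 27^2/4) - 3*16
     = 0.050000 * 1087.92 - 48
     = 6.395833.
Step 4: Ties present; correction factor C = 1 - 24/(15^3 - 15) = 0.992857. Corrected H = 6.395833 / 0.992857 = 6.441847.
Step 5: Under H0, H ~ chi^2(3); p-value = 0.091984.
Step 6: alpha = 0.1. reject H0.

H = 6.4418, df = 3, p = 0.091984, reject H0.


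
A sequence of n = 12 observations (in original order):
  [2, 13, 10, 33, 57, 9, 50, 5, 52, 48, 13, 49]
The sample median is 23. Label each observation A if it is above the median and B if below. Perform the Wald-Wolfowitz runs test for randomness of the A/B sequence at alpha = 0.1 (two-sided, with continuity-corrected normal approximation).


Step 1: Compute median = 23; label A = above, B = below.
Labels in order: BBBAABABAABA  (n_A = 6, n_B = 6)
Step 2: Count runs R = 8.
Step 3: Under H0 (random ordering), E[R] = 2*n_A*n_B/(n_A+n_B) + 1 = 2*6*6/12 + 1 = 7.0000.
        Var[R] = 2*n_A*n_B*(2*n_A*n_B - n_A - n_B) / ((n_A+n_B)^2 * (n_A+n_B-1)) = 4320/1584 = 2.7273.
        SD[R] = 1.6514.
Step 4: Continuity-corrected z = (R - 0.5 - E[R]) / SD[R] = (8 - 0.5 - 7.0000) / 1.6514 = 0.3028.
Step 5: Two-sided p-value via normal approximation = 2*(1 - Phi(|z|)) = 0.762069.
Step 6: alpha = 0.1. fail to reject H0.

R = 8, z = 0.3028, p = 0.762069, fail to reject H0.


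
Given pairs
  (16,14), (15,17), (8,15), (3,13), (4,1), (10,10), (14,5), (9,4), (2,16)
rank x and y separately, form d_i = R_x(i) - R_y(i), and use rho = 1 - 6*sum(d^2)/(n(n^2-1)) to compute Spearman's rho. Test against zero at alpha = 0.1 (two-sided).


Step 1: Rank x and y separately (midranks; no ties here).
rank(x): 16->9, 15->8, 8->4, 3->2, 4->3, 10->6, 14->7, 9->5, 2->1
rank(y): 14->6, 17->9, 15->7, 13->5, 1->1, 10->4, 5->3, 4->2, 16->8
Step 2: d_i = R_x(i) - R_y(i); compute d_i^2.
  (9-6)^2=9, (8-9)^2=1, (4-7)^2=9, (2-5)^2=9, (3-1)^2=4, (6-4)^2=4, (7-3)^2=16, (5-2)^2=9, (1-8)^2=49
sum(d^2) = 110.
Step 3: rho = 1 - 6*110 / (9*(9^2 - 1)) = 1 - 660/720 = 0.083333.
Step 4: Under H0, t = rho * sqrt((n-2)/(1-rho^2)) = 0.2212 ~ t(7).
Step 5: Two-sided p-value from the t-distribution with 7 df = 0.831214.
Step 6: alpha = 0.1. fail to reject H0.

rho = 0.0833, p = 0.831214, fail to reject H0 at alpha = 0.1.


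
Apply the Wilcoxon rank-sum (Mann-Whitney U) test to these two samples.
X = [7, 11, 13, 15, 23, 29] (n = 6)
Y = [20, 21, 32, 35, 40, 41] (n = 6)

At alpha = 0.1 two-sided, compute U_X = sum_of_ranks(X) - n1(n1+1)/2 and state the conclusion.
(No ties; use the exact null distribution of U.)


Step 1: Combine and sort all 12 observations; assign midranks.
sorted (value, group): (7,X), (11,X), (13,X), (15,X), (20,Y), (21,Y), (23,X), (29,X), (32,Y), (35,Y), (40,Y), (41,Y)
ranks: 7->1, 11->2, 13->3, 15->4, 20->5, 21->6, 23->7, 29->8, 32->9, 35->10, 40->11, 41->12
Step 2: Rank sum for X: R1 = 1 + 2 + 3 + 4 + 7 + 8 = 25.
Step 3: U_X = R1 - n1(n1+1)/2 = 25 - 6*7/2 = 25 - 21 = 4.
       U_Y = n1*n2 - U_X = 36 - 4 = 32.
Step 4: No ties, so the exact null distribution of U (based on enumerating the C(12,6) = 924 equally likely rank assignments) gives the two-sided p-value.
Step 5: p-value = 0.025974; compare to alpha = 0.1. reject H0.

U_X = 4, p = 0.025974, reject H0 at alpha = 0.1.


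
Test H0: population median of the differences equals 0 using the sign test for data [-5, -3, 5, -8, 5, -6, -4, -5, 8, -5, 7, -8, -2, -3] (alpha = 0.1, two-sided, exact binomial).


Step 1: Discard zero differences. Original n = 14; n_eff = number of nonzero differences = 14.
Nonzero differences (with sign): -5, -3, +5, -8, +5, -6, -4, -5, +8, -5, +7, -8, -2, -3
Step 2: Count signs: positive = 4, negative = 10.
Step 3: Under H0: P(positive) = 0.5, so the number of positives S ~ Bin(14, 0.5).
Step 4: Two-sided exact p-value = sum of Bin(14,0.5) probabilities at or below the observed probability = 0.179565.
Step 5: alpha = 0.1. fail to reject H0.

n_eff = 14, pos = 4, neg = 10, p = 0.179565, fail to reject H0.


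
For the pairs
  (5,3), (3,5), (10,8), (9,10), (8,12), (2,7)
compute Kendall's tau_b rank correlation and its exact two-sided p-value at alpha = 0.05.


Step 1: Enumerate the 15 unordered pairs (i,j) with i<j and classify each by sign(x_j-x_i) * sign(y_j-y_i).
  (1,2):dx=-2,dy=+2->D; (1,3):dx=+5,dy=+5->C; (1,4):dx=+4,dy=+7->C; (1,5):dx=+3,dy=+9->C
  (1,6):dx=-3,dy=+4->D; (2,3):dx=+7,dy=+3->C; (2,4):dx=+6,dy=+5->C; (2,5):dx=+5,dy=+7->C
  (2,6):dx=-1,dy=+2->D; (3,4):dx=-1,dy=+2->D; (3,5):dx=-2,dy=+4->D; (3,6):dx=-8,dy=-1->C
  (4,5):dx=-1,dy=+2->D; (4,6):dx=-7,dy=-3->C; (5,6):dx=-6,dy=-5->C
Step 2: C = 9, D = 6, total pairs = 15.
Step 3: tau = (C - D)/(n(n-1)/2) = (9 - 6)/15 = 0.200000.
Step 4: Exact two-sided p-value (enumerate n! = 720 permutations of y under H0): p = 0.719444.
Step 5: alpha = 0.05. fail to reject H0.

tau_b = 0.2000 (C=9, D=6), p = 0.719444, fail to reject H0.


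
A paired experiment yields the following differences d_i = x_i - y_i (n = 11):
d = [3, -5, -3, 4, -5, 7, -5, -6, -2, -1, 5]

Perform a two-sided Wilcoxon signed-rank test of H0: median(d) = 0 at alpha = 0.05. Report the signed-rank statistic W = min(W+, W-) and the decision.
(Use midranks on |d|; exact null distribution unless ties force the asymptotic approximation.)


Step 1: Drop any zero differences (none here) and take |d_i|.
|d| = [3, 5, 3, 4, 5, 7, 5, 6, 2, 1, 5]
Step 2: Midrank |d_i| (ties get averaged ranks).
ranks: |3|->3.5, |5|->7.5, |3|->3.5, |4|->5, |5|->7.5, |7|->11, |5|->7.5, |6|->10, |2|->2, |1|->1, |5|->7.5
Step 3: Attach original signs; sum ranks with positive sign and with negative sign.
W+ = 3.5 + 5 + 11 + 7.5 = 27
W- = 7.5 + 3.5 + 7.5 + 7.5 + 10 + 2 + 1 = 39
(Check: W+ + W- = 66 should equal n(n+1)/2 = 66.)
Step 4: Test statistic W = min(W+, W-) = 27.
Step 5: Ties in |d|, so use the tie-corrected normal approximation.
        E[W] = n(n+1)/4 = 11*12/4 = 33.
        Tie groups: |d|=3 (t=2), |d|=5 (t=4); sum(t^3 - t) = 66.
        Var[W] = n(n+1)(2n+1)/24 - sum(t^3-t)/48 = 3036/24 - 66/48 = 125.125.
        z = (W - E[W]) / sqrt(Var[W]) = (27 - 33) / 11.1859 = -0.5364.
        Two-sided p = 2*Phi(z) = 0.591690.
Step 6: alpha = 0.05. fail to reject H0.

W+ = 27, W- = 39, W = min = 27, p = 0.591690, fail to reject H0.
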